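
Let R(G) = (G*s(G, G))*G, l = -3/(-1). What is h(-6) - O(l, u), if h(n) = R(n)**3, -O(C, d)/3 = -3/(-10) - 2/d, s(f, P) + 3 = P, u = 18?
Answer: -1020366703/30 ≈ -3.4012e+7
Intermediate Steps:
s(f, P) = -3 + P
l = 3 (l = -3*(-1) = 3)
R(G) = G**2*(-3 + G) (R(G) = (G*(-3 + G))*G = G**2*(-3 + G))
O(C, d) = -9/10 + 6/d (O(C, d) = -3*(-3/(-10) - 2/d) = -3*(-3*(-1/10) - 2/d) = -3*(3/10 - 2/d) = -9/10 + 6/d)
h(n) = n**6*(-3 + n)**3 (h(n) = (n**2*(-3 + n))**3 = n**6*(-3 + n)**3)
h(-6) - O(l, u) = (-6)**6*(-3 - 6)**3 - (-9/10 + 6/18) = 46656*(-9)**3 - (-9/10 + 6*(1/18)) = 46656*(-729) - (-9/10 + 1/3) = -34012224 - 1*(-17/30) = -34012224 + 17/30 = -1020366703/30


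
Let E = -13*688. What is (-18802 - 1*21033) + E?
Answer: -48779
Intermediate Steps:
E = -8944
(-18802 - 1*21033) + E = (-18802 - 1*21033) - 8944 = (-18802 - 21033) - 8944 = -39835 - 8944 = -48779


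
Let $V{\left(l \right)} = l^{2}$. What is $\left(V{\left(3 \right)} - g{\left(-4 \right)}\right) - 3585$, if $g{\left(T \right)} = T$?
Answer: $-3572$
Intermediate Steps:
$\left(V{\left(3 \right)} - g{\left(-4 \right)}\right) - 3585 = \left(3^{2} - -4\right) - 3585 = \left(9 + 4\right) - 3585 = 13 - 3585 = -3572$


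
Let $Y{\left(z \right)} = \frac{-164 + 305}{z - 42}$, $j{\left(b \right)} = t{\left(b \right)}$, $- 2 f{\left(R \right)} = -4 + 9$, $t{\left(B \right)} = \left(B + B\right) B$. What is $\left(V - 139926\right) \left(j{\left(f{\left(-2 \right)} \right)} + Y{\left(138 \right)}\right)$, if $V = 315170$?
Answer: $\frac{19583517}{8} \approx 2.4479 \cdot 10^{6}$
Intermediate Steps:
$t{\left(B \right)} = 2 B^{2}$ ($t{\left(B \right)} = 2 B B = 2 B^{2}$)
$f{\left(R \right)} = - \frac{5}{2}$ ($f{\left(R \right)} = - \frac{-4 + 9}{2} = \left(- \frac{1}{2}\right) 5 = - \frac{5}{2}$)
$j{\left(b \right)} = 2 b^{2}$
$Y{\left(z \right)} = \frac{141}{-42 + z}$
$\left(V - 139926\right) \left(j{\left(f{\left(-2 \right)} \right)} + Y{\left(138 \right)}\right) = \left(315170 - 139926\right) \left(2 \left(- \frac{5}{2}\right)^{2} + \frac{141}{-42 + 138}\right) = 175244 \left(2 \cdot \frac{25}{4} + \frac{141}{96}\right) = 175244 \left(\frac{25}{2} + 141 \cdot \frac{1}{96}\right) = 175244 \left(\frac{25}{2} + \frac{47}{32}\right) = 175244 \cdot \frac{447}{32} = \frac{19583517}{8}$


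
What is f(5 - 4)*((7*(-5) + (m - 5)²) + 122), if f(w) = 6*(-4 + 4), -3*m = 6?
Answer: 0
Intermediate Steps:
m = -2 (m = -⅓*6 = -2)
f(w) = 0 (f(w) = 6*0 = 0)
f(5 - 4)*((7*(-5) + (m - 5)²) + 122) = 0*((7*(-5) + (-2 - 5)²) + 122) = 0*((-35 + (-7)²) + 122) = 0*((-35 + 49) + 122) = 0*(14 + 122) = 0*136 = 0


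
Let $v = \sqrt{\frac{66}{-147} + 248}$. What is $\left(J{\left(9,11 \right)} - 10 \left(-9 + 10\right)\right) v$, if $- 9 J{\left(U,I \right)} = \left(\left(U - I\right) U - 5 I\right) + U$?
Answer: $- \frac{26 \sqrt{12130}}{63} \approx -45.453$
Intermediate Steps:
$J{\left(U,I \right)} = - \frac{U}{9} + \frac{5 I}{9} - \frac{U \left(U - I\right)}{9}$ ($J{\left(U,I \right)} = - \frac{\left(\left(U - I\right) U - 5 I\right) + U}{9} = - \frac{\left(U \left(U - I\right) - 5 I\right) + U}{9} = - \frac{\left(- 5 I + U \left(U - I\right)\right) + U}{9} = - \frac{U - 5 I + U \left(U - I\right)}{9} = - \frac{U}{9} + \frac{5 I}{9} - \frac{U \left(U - I\right)}{9}$)
$v = \frac{\sqrt{12130}}{7}$ ($v = \sqrt{66 \left(- \frac{1}{147}\right) + 248} = \sqrt{- \frac{22}{49} + 248} = \sqrt{\frac{12130}{49}} = \frac{\sqrt{12130}}{7} \approx 15.734$)
$\left(J{\left(9,11 \right)} - 10 \left(-9 + 10\right)\right) v = \left(\left(\left(- \frac{1}{9}\right) 9 - \frac{9^{2}}{9} + \frac{5}{9} \cdot 11 + \frac{1}{9} \cdot 11 \cdot 9\right) - 10 \left(-9 + 10\right)\right) \frac{\sqrt{12130}}{7} = \left(\left(-1 - 9 + \frac{55}{9} + 11\right) - 10\right) \frac{\sqrt{12130}}{7} = \left(\frac{64}{9} - 10\right) \frac{\sqrt{12130}}{7} = - \frac{26 \frac{\sqrt{12130}}{7}}{9} = - \frac{26 \sqrt{12130}}{63}$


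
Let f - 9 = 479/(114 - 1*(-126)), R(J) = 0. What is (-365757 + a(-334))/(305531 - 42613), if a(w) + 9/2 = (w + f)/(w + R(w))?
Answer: -29319364319/21075506880 ≈ -1.3912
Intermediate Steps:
f = 2639/240 (f = 9 + 479/(114 - 1*(-126)) = 9 + 479/(114 + 126) = 9 + 479/240 = 2639/240 ≈ 10.996)
a(w) = -9/2 + (2639/240 + w)/w (a(w) = -9/2 + (w + 2639/240)/(w + 0) = -9/2 + (2639/240 + w)/w)
(-365757 + a(-334))/(305531 - 42613) = (-365757 + (7/240)*(377 - 120*(-334))/(-334))/(305531 - 42613) = (-365757 + (7/240)*(-1/334)*(377 + 40080))/262918 = (-365757 + (7/240)*(-1/334)*40457)*(1/262918) = (-365757 - 283199/80160)*(1/262918) = -29319364319/80160*1/262918 = -29319364319/21075506880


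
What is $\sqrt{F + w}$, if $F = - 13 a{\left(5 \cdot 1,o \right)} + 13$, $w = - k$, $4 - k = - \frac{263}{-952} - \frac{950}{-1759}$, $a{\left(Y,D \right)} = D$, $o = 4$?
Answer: $\frac{3 i \sqrt{3285846958366}}{837284} \approx 6.4949 i$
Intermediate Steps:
$k = \frac{5331255}{1674568}$ ($k = 4 - \left(- \frac{263}{-952} - \frac{950}{-1759}\right) = 4 - \left(\left(-263\right) \left(- \frac{1}{952}\right) - - \frac{950}{1759}\right) = 4 - \left(\frac{263}{952} + \frac{950}{1759}\right) = 4 - \frac{1367017}{1674568} = \frac{5331255}{1674568} \approx 3.1837$)
$w = - \frac{5331255}{1674568}$ ($w = \left(-1\right) \frac{5331255}{1674568} = - \frac{5331255}{1674568} \approx -3.1837$)
$F = -39$ ($F = \left(-13\right) 4 + 13 = -52 + 13 = -39$)
$\sqrt{F + w} = \sqrt{-39 - \frac{5331255}{1674568}} = \sqrt{- \frac{70639407}{1674568}} = \frac{3 i \sqrt{3285846958366}}{837284}$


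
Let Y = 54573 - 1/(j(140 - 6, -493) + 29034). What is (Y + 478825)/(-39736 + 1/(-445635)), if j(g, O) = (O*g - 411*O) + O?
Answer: -13081626802804275/974528443435274 ≈ -13.424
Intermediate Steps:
j(g, O) = -410*O + O*g (j(g, O) = (-411*O + O*g) + O = -410*O + O*g)
Y = 9010111445/165102 (Y = 54573 - 1/(-493*(-410 + (140 - 6)) + 29034) = 54573 - 1/(-493*(-410 + 134) + 29034) = 54573 - 1/(-493*(-276) + 29034) = 54573 - 1/(136068 + 29034) = 54573 - 1/165102 = 9010111445/165102 ≈ 54573.)
(Y + 478825)/(-39736 + 1/(-445635)) = (9010111445/165102 + 478825)/(-39736 + 1/(-445635)) = 88065076595/(165102*(-39736 - 1/445635)) = 88065076595/(165102*(-17707752361/445635)) = (88065076595/165102)*(-445635/17707752361) = -13081626802804275/974528443435274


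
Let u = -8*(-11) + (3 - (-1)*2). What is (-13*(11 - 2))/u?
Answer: -39/31 ≈ -1.2581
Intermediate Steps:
u = 93 (u = 88 + (3 - 1*(-2)) = 88 + (3 + 2) = 88 + 5 = 93)
(-13*(11 - 2))/u = -13*(11 - 2)/93 = -13*9*(1/93) = -117*1/93 = -39/31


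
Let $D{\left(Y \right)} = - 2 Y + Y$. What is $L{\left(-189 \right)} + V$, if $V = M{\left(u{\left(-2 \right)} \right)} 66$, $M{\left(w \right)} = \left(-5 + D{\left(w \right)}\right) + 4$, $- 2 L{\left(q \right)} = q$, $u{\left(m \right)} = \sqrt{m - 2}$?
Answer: $\frac{57}{2} - 132 i \approx 28.5 - 132.0 i$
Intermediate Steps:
$u{\left(m \right)} = \sqrt{-2 + m}$
$D{\left(Y \right)} = - Y$
$L{\left(q \right)} = - \frac{q}{2}$
$M{\left(w \right)} = -1 - w$ ($M{\left(w \right)} = \left(-5 - w\right) + 4 = -1 - w$)
$V = -66 - 132 i$ ($V = \left(-1 - \sqrt{-2 - 2}\right) 66 = \left(-1 - \sqrt{-4}\right) 66 = \left(-1 - 2 i\right) 66 = -66 - 132 i \approx -66.0 - 132.0 i$)
$L{\left(-189 \right)} + V = \left(- \frac{1}{2}\right) \left(-189\right) - \left(66 + 132 i\right) = \frac{189}{2} - \left(66 + 132 i\right) = \frac{57}{2} - 132 i$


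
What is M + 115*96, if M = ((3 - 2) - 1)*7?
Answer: 11040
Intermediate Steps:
M = 0 (M = (1 - 1)*7 = 0*7 = 0)
M + 115*96 = 0 + 115*96 = 0 + 11040 = 11040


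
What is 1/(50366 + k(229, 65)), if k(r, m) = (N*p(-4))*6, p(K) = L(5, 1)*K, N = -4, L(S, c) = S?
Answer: 1/50846 ≈ 1.9667e-5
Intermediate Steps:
p(K) = 5*K
k(r, m) = 480 (k(r, m) = -20*(-4)*6 = -4*(-20)*6 = 80*6 = 480)
1/(50366 + k(229, 65)) = 1/(50366 + 480) = 1/50846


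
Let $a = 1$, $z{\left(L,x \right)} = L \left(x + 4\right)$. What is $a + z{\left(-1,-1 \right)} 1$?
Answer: $-2$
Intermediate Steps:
$z{\left(L,x \right)} = L \left(4 + x\right)$
$a + z{\left(-1,-1 \right)} 1 = 1 + - (4 - 1) 1 = 1 + \left(-1\right) 3 \cdot 1 = 1 - 3 = -2$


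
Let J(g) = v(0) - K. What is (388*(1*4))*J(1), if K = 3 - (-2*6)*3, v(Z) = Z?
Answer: -60528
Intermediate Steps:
K = 39 (K = 3 - (-12)*3 = 3 - 1*(-36) = 3 + 36 = 39)
J(g) = -39 (J(g) = 0 - 1*39 = 0 - 39 = -39)
(388*(1*4))*J(1) = (388*(1*4))*(-39) = (388*4)*(-39) = 1552*(-39) = -60528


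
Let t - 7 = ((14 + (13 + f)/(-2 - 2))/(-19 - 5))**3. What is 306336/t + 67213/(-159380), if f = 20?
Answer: 1727831444107667/39405015572 ≈ 43848.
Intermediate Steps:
t = 6180985/884736 (t = 7 + ((14 + (13 + 20)/(-2 - 2))/(-19 - 5))**3 = 7 + ((14 + 33/(-4))/(-24))**3 = 7 + ((14 + 33*(-1/4))*(-1/24))**3 = 7 + ((14 - 33/4)*(-1/24))**3 = 7 + ((23/4)*(-1/24))**3 = 7 + (-23/96)**3 = 7 - 12167/884736 = 6180985/884736 ≈ 6.9862)
306336/t + 67213/(-159380) = 306336/(6180985/884736) + 67213/(-159380) = 306336*(884736/6180985) + 67213*(-1/159380) = 271026487296/6180985 - 67213/159380 = 1727831444107667/39405015572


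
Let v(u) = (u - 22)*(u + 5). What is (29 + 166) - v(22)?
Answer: 195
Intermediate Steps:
v(u) = (-22 + u)*(5 + u)
(29 + 166) - v(22) = (29 + 166) - (-110 + 22² - 17*22) = 195 - (-110 + 484 - 374) = 195 - 1*0 = 195 + 0 = 195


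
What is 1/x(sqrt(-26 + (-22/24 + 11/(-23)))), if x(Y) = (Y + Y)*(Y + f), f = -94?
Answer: -138/2446297 + 25944*I*sqrt(521709)/18496451617 ≈ -5.6412e-5 + 0.0010131*I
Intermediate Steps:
x(Y) = 2*Y*(-94 + Y) (x(Y) = (Y + Y)*(Y - 94) = (2*Y)*(-94 + Y) = 2*Y*(-94 + Y))
1/x(sqrt(-26 + (-22/24 + 11/(-23)))) = 1/(2*sqrt(-26 + (-22/24 + 11/(-23)))*(-94 + sqrt(-26 + (-22/24 + 11/(-23))))) = 1/(2*sqrt(-26 + (-22*1/24 + 11*(-1/23)))*(-94 + sqrt(-26 + (-22*1/24 + 11*(-1/23))))) = 1/(2*sqrt(-26 + (-11/12 - 11/23))*(-94 + sqrt(-26 + (-11/12 - 11/23)))) = 1/(2*sqrt(-26 - 385/276)*(-94 + sqrt(-26 - 385/276))) = 1/(2*sqrt(-7561/276)*(-94 + sqrt(-7561/276))) = 1/(2*(I*sqrt(521709)/138)*(-94 + I*sqrt(521709)/138)) = 1/(I*sqrt(521709)*(-94 + I*sqrt(521709)/138)/69) = -I*sqrt(521709)/(7561*(-94 + I*sqrt(521709)/138))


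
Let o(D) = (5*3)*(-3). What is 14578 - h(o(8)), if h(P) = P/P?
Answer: 14577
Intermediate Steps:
o(D) = -45 (o(D) = 15*(-3) = -45)
h(P) = 1
14578 - h(o(8)) = 14578 - 1*1 = 14578 - 1 = 14577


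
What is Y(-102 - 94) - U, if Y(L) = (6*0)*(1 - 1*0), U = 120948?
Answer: -120948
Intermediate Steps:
Y(L) = 0 (Y(L) = 0*(1 + 0) = 0*1 = 0)
Y(-102 - 94) - U = 0 - 1*120948 = 0 - 120948 = -120948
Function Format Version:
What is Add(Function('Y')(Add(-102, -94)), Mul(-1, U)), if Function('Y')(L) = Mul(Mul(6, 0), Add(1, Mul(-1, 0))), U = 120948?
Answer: -120948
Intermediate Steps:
Function('Y')(L) = 0 (Function('Y')(L) = Mul(0, Add(1, 0)) = Mul(0, 1) = 0)
Add(Function('Y')(Add(-102, -94)), Mul(-1, U)) = Add(0, Mul(-1, 120948)) = Add(0, -120948) = -120948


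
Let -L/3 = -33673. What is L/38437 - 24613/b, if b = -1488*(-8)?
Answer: 256480295/457554048 ≈ 0.56055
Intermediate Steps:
L = 101019 (L = -3*(-33673) = 101019)
b = 11904
L/38437 - 24613/b = 101019/38437 - 24613/11904 = 256480295/457554048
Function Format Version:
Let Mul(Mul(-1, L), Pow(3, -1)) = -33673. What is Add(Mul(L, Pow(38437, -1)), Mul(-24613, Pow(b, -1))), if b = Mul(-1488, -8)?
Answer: Rational(256480295, 457554048) ≈ 0.56055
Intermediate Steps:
L = 101019 (L = Mul(-3, -33673) = 101019)
b = 11904
Add(Mul(L, Pow(38437, -1)), Mul(-24613, Pow(b, -1))) = Add(Mul(101019, Pow(38437, -1)), Mul(-24613, Pow(11904, -1))) = Add(Mul(101019, Rational(1, 38437)), Mul(-24613, Rational(1, 11904))) = Add(Rational(101019, 38437), Rational(-24613, 11904)) = Rational(256480295, 457554048)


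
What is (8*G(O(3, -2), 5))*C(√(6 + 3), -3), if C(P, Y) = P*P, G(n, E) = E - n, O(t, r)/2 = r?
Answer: 648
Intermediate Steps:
O(t, r) = 2*r
C(P, Y) = P²
(8*G(O(3, -2), 5))*C(√(6 + 3), -3) = (8*(5 - 2*(-2)))*(√(6 + 3))² = (8*(5 - 1*(-4)))*(√9)² = (8*(5 + 4))*3² = (8*9)*9 = 72*9 = 648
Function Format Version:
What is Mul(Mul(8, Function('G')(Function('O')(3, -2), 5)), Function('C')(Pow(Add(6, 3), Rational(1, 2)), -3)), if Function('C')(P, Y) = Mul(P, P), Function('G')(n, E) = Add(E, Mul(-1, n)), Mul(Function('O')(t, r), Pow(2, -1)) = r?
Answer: 648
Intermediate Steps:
Function('O')(t, r) = Mul(2, r)
Function('C')(P, Y) = Pow(P, 2)
Mul(Mul(8, Function('G')(Function('O')(3, -2), 5)), Function('C')(Pow(Add(6, 3), Rational(1, 2)), -3)) = Mul(Mul(8, Add(5, Mul(-1, Mul(2, -2)))), Pow(Pow(Add(6, 3), Rational(1, 2)), 2)) = Mul(Mul(8, Add(5, Mul(-1, -4))), Pow(Pow(9, Rational(1, 2)), 2)) = Mul(Mul(8, Add(5, 4)), Pow(3, 2)) = Mul(Mul(8, 9), 9) = Mul(72, 9) = 648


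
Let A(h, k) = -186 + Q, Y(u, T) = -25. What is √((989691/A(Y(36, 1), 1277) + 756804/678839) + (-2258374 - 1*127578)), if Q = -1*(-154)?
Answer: I*√71280116938684019926/5430712 ≈ 1554.6*I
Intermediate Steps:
Q = 154
A(h, k) = -32 (A(h, k) = -186 + 154 = -32)
√((989691/A(Y(36, 1), 1277) + 756804/678839) + (-2258374 - 1*127578)) = √((989691/(-32) + 756804/678839) + (-2258374 - 1*127578)) = √((989691*(-1/32) + 756804*(1/678839)) + (-2258374 - 127578)) = √((-989691/32 + 756804/678839) - 2385952) = √(-671816631021/21722848 - 2385952) = √(-52501489262317/21722848) = I*√71280116938684019926/5430712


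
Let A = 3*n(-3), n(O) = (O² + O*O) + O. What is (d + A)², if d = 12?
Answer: 3249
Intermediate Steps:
n(O) = O + 2*O² (n(O) = (O² + O²) + O = 2*O² + O = O + 2*O²)
A = 45 (A = 3*(-3*(1 + 2*(-3))) = 3*(-3*(1 - 6)) = 3*(-3*(-5)) = 3*15 = 45)
(d + A)² = (12 + 45)² = 57² = 3249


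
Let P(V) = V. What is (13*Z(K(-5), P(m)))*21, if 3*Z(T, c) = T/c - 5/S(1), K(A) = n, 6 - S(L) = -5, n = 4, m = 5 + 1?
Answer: 637/33 ≈ 19.303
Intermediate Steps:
m = 6
S(L) = 11 (S(L) = 6 - 1*(-5) = 6 + 5 = 11)
K(A) = 4
Z(T, c) = -5/33 + T/(3*c) (Z(T, c) = (T/c - 5/11)/3 = (-5/11 + T/c)/3 = -5/33 + T/(3*c))
(13*Z(K(-5), P(m)))*21 = (13*(-5/33 + (⅓)*4/6))*21 = (13*(-5/33 + (⅓)*4*(⅙)))*21 = (13*(-5/33 + 2/9))*21 = (13*(7/99))*21 = (91/99)*21 = 637/33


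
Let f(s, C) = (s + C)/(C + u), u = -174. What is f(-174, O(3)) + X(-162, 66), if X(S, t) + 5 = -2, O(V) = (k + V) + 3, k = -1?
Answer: -6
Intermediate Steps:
O(V) = 2 + V (O(V) = (-1 + V) + 3 = 2 + V)
X(S, t) = -7 (X(S, t) = -5 - 2 = -7)
f(s, C) = (C + s)/(-174 + C) (f(s, C) = (s + C)/(C - 174) = (C + s)/(-174 + C))
f(-174, O(3)) + X(-162, 66) = ((2 + 3) - 174)/(-174 + (2 + 3)) - 7 = (5 - 174)/(-174 + 5) - 7 = -169/(-169) - 7 = -1/169*(-169) - 7 = 1 - 7 = -6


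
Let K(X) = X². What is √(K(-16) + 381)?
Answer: 7*√13 ≈ 25.239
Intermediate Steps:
√(K(-16) + 381) = √((-16)² + 381) = √(256 + 381) = √637 = 7*√13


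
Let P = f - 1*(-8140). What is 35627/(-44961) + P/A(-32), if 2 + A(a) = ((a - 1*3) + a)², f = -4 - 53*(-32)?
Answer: 5759147/4117143 ≈ 1.3988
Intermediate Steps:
f = 1692 (f = -4 + 1696 = 1692)
A(a) = -2 + (-3 + 2*a)² (A(a) = -2 + ((a - 1*3) + a)² = -2 + ((a - 3) + a)² = -2 + ((-3 + a) + a)² = -2 + (-3 + 2*a)²)
P = 9832 (P = 1692 - 1*(-8140) = 1692 + 8140 = 9832)
35627/(-44961) + P/A(-32) = 35627/(-44961) + 9832/(-2 + (-3 + 2*(-32))²) = 35627*(-1/44961) + 9832/(-2 + (-3 - 64)²) = -35627/44961 + 9832/(-2 + (-67)²) = -35627/44961 + 9832/(-2 + 4489) = -35627/44961 + 9832/4487 = 5759147/4117143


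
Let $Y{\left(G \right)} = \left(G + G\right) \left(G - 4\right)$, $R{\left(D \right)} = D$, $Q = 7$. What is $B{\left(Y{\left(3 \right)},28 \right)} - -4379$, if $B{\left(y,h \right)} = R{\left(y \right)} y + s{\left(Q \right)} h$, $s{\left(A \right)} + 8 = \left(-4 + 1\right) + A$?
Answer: $4303$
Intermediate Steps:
$s{\left(A \right)} = -11 + A$ ($s{\left(A \right)} = -8 + \left(\left(-4 + 1\right) + A\right) = -8 + \left(-3 + A\right) = -11 + A$)
$Y{\left(G \right)} = 2 G \left(-4 + G\right)$
$B{\left(y,h \right)} = y^{2} - 4 h$ ($B{\left(y,h \right)} = y y + \left(-11 + 7\right) h = y^{2} - 4 h$)
$B{\left(Y{\left(3 \right)},28 \right)} - -4379 = \left(\left(2 \cdot 3 \left(-4 + 3\right)\right)^{2} - 112\right) - -4379 = \left(\left(2 \cdot 3 \left(-1\right)\right)^{2} - 112\right) + 4379 = \left(\left(-6\right)^{2} - 112\right) + 4379 = \left(36 - 112\right) + 4379 = -76 + 4379 = 4303$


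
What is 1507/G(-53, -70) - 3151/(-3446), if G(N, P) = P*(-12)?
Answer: 3919981/1447320 ≈ 2.7084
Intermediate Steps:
G(N, P) = -12*P
1507/G(-53, -70) - 3151/(-3446) = 1507/((-12*(-70))) - 3151/(-3446) = 1507/840 - 3151*(-1/3446) = 1507*(1/840) + 3151/3446 = 1507/840 + 3151/3446 = 3919981/1447320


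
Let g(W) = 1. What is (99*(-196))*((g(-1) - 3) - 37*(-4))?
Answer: -2832984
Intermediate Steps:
(99*(-196))*((g(-1) - 3) - 37*(-4)) = (99*(-196))*((1 - 3) - 37*(-4)) = -19404*(-2 + 148) = -19404*146 = -2832984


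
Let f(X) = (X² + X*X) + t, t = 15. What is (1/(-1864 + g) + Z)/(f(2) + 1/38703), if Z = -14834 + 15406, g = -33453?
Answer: 781851804069/31438133890 ≈ 24.870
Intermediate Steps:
Z = 572
f(X) = 15 + 2*X² (f(X) = (X² + X*X) + 15 = (X² + X²) + 15 = 2*X² + 15 = 15 + 2*X²)
(1/(-1864 + g) + Z)/(f(2) + 1/38703) = (1/(-1864 - 33453) + 572)/((15 + 2*2²) + 1/38703) = (1/(-35317) + 572)/((15 + 2*4) + 1/38703) = (-1/35317 + 572)/((15 + 8) + 1/38703) = 20201323/(35317*(23 + 1/38703)) = 20201323/(35317*(890170/38703)) = (20201323/35317)*(38703/890170) = 781851804069/31438133890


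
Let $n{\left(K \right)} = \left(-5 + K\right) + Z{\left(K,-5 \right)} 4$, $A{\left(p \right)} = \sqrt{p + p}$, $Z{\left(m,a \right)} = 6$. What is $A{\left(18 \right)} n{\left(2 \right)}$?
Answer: $126$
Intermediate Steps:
$A{\left(p \right)} = \sqrt{2} \sqrt{p}$ ($A{\left(p \right)} = \sqrt{2 p} = \sqrt{2} \sqrt{p}$)
$n{\left(K \right)} = 19 + K$ ($n{\left(K \right)} = \left(-5 + K\right) + 6 \cdot 4 = \left(-5 + K\right) + 24 = 19 + K$)
$A{\left(18 \right)} n{\left(2 \right)} = \sqrt{2} \sqrt{18} \left(19 + 2\right) = \sqrt{2} \cdot 3 \sqrt{2} \cdot 21 = 6 \cdot 21 = 126$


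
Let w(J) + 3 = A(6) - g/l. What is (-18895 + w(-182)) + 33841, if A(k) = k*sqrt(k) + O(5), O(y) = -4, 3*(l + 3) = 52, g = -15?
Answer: 642422/43 + 6*sqrt(6) ≈ 14955.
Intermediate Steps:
l = 43/3 (l = -3 + (1/3)*52 = -3 + 52/3 = 43/3 ≈ 14.333)
A(k) = -4 + k**(3/2) (A(k) = k*sqrt(k) - 4 = k**(3/2) - 4 = -4 + k**(3/2))
w(J) = -256/43 + 6*sqrt(6) (w(J) = -3 + ((-4 + 6**(3/2)) - (-15)/43/3) = -3 + ((-4 + 6*sqrt(6)) - (-15)*3/43) = -3 + ((-4 + 6*sqrt(6)) - 1*(-45/43)) = -3 + ((-4 + 6*sqrt(6)) + 45/43) = -3 + (-127/43 + 6*sqrt(6)) = -256/43 + 6*sqrt(6))
(-18895 + w(-182)) + 33841 = (-18895 + (-256/43 + 6*sqrt(6))) + 33841 = (-812741/43 + 6*sqrt(6)) + 33841 = 642422/43 + 6*sqrt(6)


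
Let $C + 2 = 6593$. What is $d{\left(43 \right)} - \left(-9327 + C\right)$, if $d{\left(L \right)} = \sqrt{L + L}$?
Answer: $2736 + \sqrt{86} \approx 2745.3$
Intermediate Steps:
$C = 6591$ ($C = -2 + 6593 = 6591$)
$d{\left(L \right)} = \sqrt{2} \sqrt{L}$ ($d{\left(L \right)} = \sqrt{2 L} = \sqrt{2} \sqrt{L}$)
$d{\left(43 \right)} - \left(-9327 + C\right) = \sqrt{2} \sqrt{43} - \left(-9327 + 6591\right) = \sqrt{86} - -2736 = \sqrt{86} + 2736 = 2736 + \sqrt{86}$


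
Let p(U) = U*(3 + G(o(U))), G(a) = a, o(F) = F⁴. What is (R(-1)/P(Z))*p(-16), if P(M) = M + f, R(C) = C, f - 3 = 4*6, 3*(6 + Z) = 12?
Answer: 1048624/25 ≈ 41945.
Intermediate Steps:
Z = -2 (Z = -6 + (⅓)*12 = -6 + 4 = -2)
f = 27 (f = 3 + 4*6 = 3 + 24 = 27)
p(U) = U*(3 + U⁴)
P(M) = 27 + M (P(M) = M + 27 = 27 + M)
(R(-1)/P(Z))*p(-16) = (-1/(27 - 2))*(-16*(3 + (-16)⁴)) = (-1/25)*(-16*(3 + 65536)) = (-1*1/25)*(-16*65539) = -1/25*(-1048624) = 1048624/25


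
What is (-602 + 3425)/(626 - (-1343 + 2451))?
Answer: -2823/482 ≈ -5.8568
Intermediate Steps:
(-602 + 3425)/(626 - (-1343 + 2451)) = 2823/(626 - 1*1108) = 2823/(626 - 1108) = 2823/(-482) = 2823*(-1/482) = -2823/482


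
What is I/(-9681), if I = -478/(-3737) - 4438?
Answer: 16584328/36177897 ≈ 0.45841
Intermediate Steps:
I = -16584328/3737 (I = -478*(-1/3737) - 4438 = 478/3737 - 4438 = -16584328/3737 ≈ -4437.9)
I/(-9681) = -16584328/3737/(-9681) = -16584328/3737*(-1/9681) = 16584328/36177897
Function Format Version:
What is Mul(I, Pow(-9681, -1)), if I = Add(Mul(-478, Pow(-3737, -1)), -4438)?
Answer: Rational(16584328, 36177897) ≈ 0.45841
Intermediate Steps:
I = Rational(-16584328, 3737) (I = Add(Mul(-478, Rational(-1, 3737)), -4438) = Add(Rational(478, 3737), -4438) = Rational(-16584328, 3737) ≈ -4437.9)
Mul(I, Pow(-9681, -1)) = Mul(Rational(-16584328, 3737), Pow(-9681, -1)) = Mul(Rational(-16584328, 3737), Rational(-1, 9681)) = Rational(16584328, 36177897)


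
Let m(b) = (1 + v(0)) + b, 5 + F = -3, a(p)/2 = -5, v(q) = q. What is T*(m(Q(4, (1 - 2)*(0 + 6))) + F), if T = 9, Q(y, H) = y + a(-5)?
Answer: -117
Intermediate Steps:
a(p) = -10 (a(p) = 2*(-5) = -10)
Q(y, H) = -10 + y (Q(y, H) = y - 10 = -10 + y)
F = -8 (F = -5 - 3 = -8)
m(b) = 1 + b (m(b) = (1 + 0) + b = 1 + b)
T*(m(Q(4, (1 - 2)*(0 + 6))) + F) = 9*((1 + (-10 + 4)) - 8) = 9*((1 - 6) - 8) = 9*(-5 - 8) = 9*(-13) = -117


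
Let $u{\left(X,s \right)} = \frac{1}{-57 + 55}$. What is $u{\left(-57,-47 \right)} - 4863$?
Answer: $- \frac{9727}{2} \approx -4863.5$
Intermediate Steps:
$u{\left(X,s \right)} = - \frac{1}{2}$ ($u{\left(X,s \right)} = \frac{1}{-2} = - \frac{1}{2}$)
$u{\left(-57,-47 \right)} - 4863 = - \frac{1}{2} - 4863 = - \frac{9727}{2}$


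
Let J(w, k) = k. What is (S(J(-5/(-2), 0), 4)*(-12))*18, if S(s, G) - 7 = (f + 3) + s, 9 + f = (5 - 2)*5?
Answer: -3456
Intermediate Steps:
f = 6 (f = -9 + (5 - 2)*5 = -9 + 3*5 = -9 + 15 = 6)
S(s, G) = 16 + s (S(s, G) = 7 + ((6 + 3) + s) = 7 + (9 + s) = 16 + s)
(S(J(-5/(-2), 0), 4)*(-12))*18 = ((16 + 0)*(-12))*18 = (16*(-12))*18 = -192*18 = -3456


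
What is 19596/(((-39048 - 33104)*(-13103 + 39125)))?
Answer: -1633/156461612 ≈ -1.0437e-5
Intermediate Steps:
19596/(((-39048 - 33104)*(-13103 + 39125))) = 19596/((-72152*26022)) = 19596/(-1877539344) = 19596*(-1/1877539344) = -1633/156461612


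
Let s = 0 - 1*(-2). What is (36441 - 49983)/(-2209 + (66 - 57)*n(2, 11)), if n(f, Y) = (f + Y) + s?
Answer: 111/17 ≈ 6.5294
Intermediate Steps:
s = 2 (s = 0 + 2 = 2)
n(f, Y) = 2 + Y + f (n(f, Y) = (f + Y) + 2 = (Y + f) + 2 = 2 + Y + f)
(36441 - 49983)/(-2209 + (66 - 57)*n(2, 11)) = (36441 - 49983)/(-2209 + (66 - 57)*(2 + 11 + 2)) = -13542/(-2209 + 9*15) = -13542/(-2209 + 135) = -13542/(-2074) = -13542*(-1/2074) = 111/17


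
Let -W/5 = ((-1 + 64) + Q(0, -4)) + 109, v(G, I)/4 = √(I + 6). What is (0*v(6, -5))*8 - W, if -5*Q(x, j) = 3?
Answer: 857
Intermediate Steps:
v(G, I) = 4*√(6 + I) (v(G, I) = 4*√(I + 6) = 4*√(6 + I))
Q(x, j) = -⅗ (Q(x, j) = -⅕*3 = -⅗)
W = -857 (W = -5*(((-1 + 64) - ⅗) + 109) = -5*((63 - ⅗) + 109) = -5*(312/5 + 109) = -5*857/5 = -857)
(0*v(6, -5))*8 - W = (0*(4*√(6 - 5)))*8 - 1*(-857) = (0*(4*√1))*8 + 857 = (0*(4*1))*8 + 857 = (0*4)*8 + 857 = 0*8 + 857 = 0 + 857 = 857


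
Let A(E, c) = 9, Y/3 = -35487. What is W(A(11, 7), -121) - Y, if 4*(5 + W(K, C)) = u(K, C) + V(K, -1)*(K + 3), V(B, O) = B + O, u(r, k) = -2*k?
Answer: 213081/2 ≈ 1.0654e+5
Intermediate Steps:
Y = -106461 (Y = 3*(-35487) = -106461)
W(K, C) = -5 - C/2 + (-1 + K)*(3 + K)/4 (W(K, C) = -5 + (-2*C + (K - 1)*(K + 3))/4 = -5 + (-2*C + (-1 + K)*(3 + K))/4 = -5 + (-C/2 + (-1 + K)*(3 + K)/4) = -5 - C/2 + (-1 + K)*(3 + K)/4)
W(A(11, 7), -121) - Y = (-23/4 + (1/2)*9 - 1/2*(-121) + (1/4)*9**2) - 1*(-106461) = (-23/4 + 9/2 + 121/2 + (1/4)*81) + 106461 = (-23/4 + 9/2 + 121/2 + 81/4) + 106461 = 159/2 + 106461 = 213081/2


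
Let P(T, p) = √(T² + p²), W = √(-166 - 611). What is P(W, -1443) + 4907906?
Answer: 4907906 + 8*√32523 ≈ 4.9094e+6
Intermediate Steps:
W = I*√777 (W = √(-777) = I*√777 ≈ 27.875*I)
P(W, -1443) + 4907906 = √((I*√777)² + (-1443)²) + 4907906 = √(-777 + 2082249) + 4907906 = √2081472 + 4907906 = 8*√32523 + 4907906 = 4907906 + 8*√32523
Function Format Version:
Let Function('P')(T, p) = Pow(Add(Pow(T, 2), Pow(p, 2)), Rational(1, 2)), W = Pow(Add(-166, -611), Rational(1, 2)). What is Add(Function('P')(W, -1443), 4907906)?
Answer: Add(4907906, Mul(8, Pow(32523, Rational(1, 2)))) ≈ 4.9094e+6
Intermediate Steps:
W = Mul(I, Pow(777, Rational(1, 2))) (W = Pow(-777, Rational(1, 2)) = Mul(I, Pow(777, Rational(1, 2))) ≈ Mul(27.875, I))
Add(Function('P')(W, -1443), 4907906) = Add(Pow(Add(Pow(Mul(I, Pow(777, Rational(1, 2))), 2), Pow(-1443, 2)), Rational(1, 2)), 4907906) = Add(Pow(Add(-777, 2082249), Rational(1, 2)), 4907906) = Add(Pow(2081472, Rational(1, 2)), 4907906) = Add(Mul(8, Pow(32523, Rational(1, 2))), 4907906) = Add(4907906, Mul(8, Pow(32523, Rational(1, 2))))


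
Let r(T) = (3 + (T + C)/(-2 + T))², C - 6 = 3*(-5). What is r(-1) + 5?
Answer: 406/9 ≈ 45.111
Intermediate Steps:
C = -9 (C = 6 + 3*(-5) = 6 - 15 = -9)
r(T) = (3 + (-9 + T)/(-2 + T))² (r(T) = (3 + (T - 9)/(-2 + T))² = (3 + (-9 + T)/(-2 + T))²)
r(-1) + 5 = (-15 + 4*(-1))²/(-2 - 1)² + 5 = (-15 - 4)²/(-3)² + 5 = (-19)²*(⅑) + 5 = 361*(⅑) + 5 = 361/9 + 5 = 406/9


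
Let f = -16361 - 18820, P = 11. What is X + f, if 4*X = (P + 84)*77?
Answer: -133409/4 ≈ -33352.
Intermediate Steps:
X = 7315/4 (X = ((11 + 84)*77)/4 = (95*77)/4 = (1/4)*7315 = 7315/4 ≈ 1828.8)
f = -35181
X + f = 7315/4 - 35181 = -133409/4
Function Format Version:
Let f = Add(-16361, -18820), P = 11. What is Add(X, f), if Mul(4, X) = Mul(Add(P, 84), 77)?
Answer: Rational(-133409, 4) ≈ -33352.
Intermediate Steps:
X = Rational(7315, 4) (X = Mul(Rational(1, 4), Mul(Add(11, 84), 77)) = Mul(Rational(1, 4), Mul(95, 77)) = Mul(Rational(1, 4), 7315) = Rational(7315, 4) ≈ 1828.8)
f = -35181
Add(X, f) = Add(Rational(7315, 4), -35181) = Rational(-133409, 4)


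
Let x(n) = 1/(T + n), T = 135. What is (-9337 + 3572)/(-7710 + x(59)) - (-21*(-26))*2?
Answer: -1632228578/1495739 ≈ -1091.3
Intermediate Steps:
x(n) = 1/(135 + n)
(-9337 + 3572)/(-7710 + x(59)) - (-21*(-26))*2 = (-9337 + 3572)/(-7710 + 1/(135 + 59)) - (-21*(-26))*2 = -5765/(-7710 + 1/194) - 546*2 = -5765/(-7710 + 1/194) - 1*1092 = -5765/(-1495739/194) - 1092 = -5765*(-194/1495739) - 1092 = 1118410/1495739 - 1092 = -1632228578/1495739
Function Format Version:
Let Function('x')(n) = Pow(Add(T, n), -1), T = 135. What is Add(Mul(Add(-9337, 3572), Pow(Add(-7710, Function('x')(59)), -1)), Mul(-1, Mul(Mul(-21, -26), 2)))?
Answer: Rational(-1632228578, 1495739) ≈ -1091.3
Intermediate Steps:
Function('x')(n) = Pow(Add(135, n), -1)
Add(Mul(Add(-9337, 3572), Pow(Add(-7710, Function('x')(59)), -1)), Mul(-1, Mul(Mul(-21, -26), 2))) = Add(Mul(Add(-9337, 3572), Pow(Add(-7710, Pow(Add(135, 59), -1)), -1)), Mul(-1, Mul(Mul(-21, -26), 2))) = Add(Mul(-5765, Pow(Add(-7710, Pow(194, -1)), -1)), Mul(-1, Mul(546, 2))) = Add(Mul(-5765, Pow(Add(-7710, Rational(1, 194)), -1)), Mul(-1, 1092)) = Add(Mul(-5765, Pow(Rational(-1495739, 194), -1)), -1092) = Add(Mul(-5765, Rational(-194, 1495739)), -1092) = Add(Rational(1118410, 1495739), -1092) = Rational(-1632228578, 1495739)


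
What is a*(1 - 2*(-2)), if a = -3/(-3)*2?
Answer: 10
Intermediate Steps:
a = 2 (a = -3*(-⅓)*2 = 1*2 = 2)
a*(1 - 2*(-2)) = 2*(1 - 2*(-2)) = 2*(1 + 4) = 2*5 = 10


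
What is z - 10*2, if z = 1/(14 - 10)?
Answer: -79/4 ≈ -19.750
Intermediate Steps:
z = 1/4 ≈ 0.25000
z - 10*2 = 1/4 - 10*2 = 1/4 - 20 = -79/4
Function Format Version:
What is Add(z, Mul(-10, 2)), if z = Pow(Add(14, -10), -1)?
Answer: Rational(-79, 4) ≈ -19.750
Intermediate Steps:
z = Rational(1, 4) (z = Pow(4, -1) = Rational(1, 4) ≈ 0.25000)
Add(z, Mul(-10, 2)) = Add(Rational(1, 4), Mul(-10, 2)) = Add(Rational(1, 4), -20) = Rational(-79, 4)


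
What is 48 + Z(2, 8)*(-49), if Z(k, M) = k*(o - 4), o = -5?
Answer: 930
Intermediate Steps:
Z(k, M) = -9*k (Z(k, M) = k*(-5 - 4) = k*(-9) = -9*k)
48 + Z(2, 8)*(-49) = 48 - 9*2*(-49) = 48 - 18*(-49) = 48 + 882 = 930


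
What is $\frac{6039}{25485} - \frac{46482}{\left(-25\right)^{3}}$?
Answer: $\frac{85263543}{26546875} \approx 3.2118$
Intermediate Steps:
$\frac{6039}{25485} - \frac{46482}{\left(-25\right)^{3}} = 6039 \cdot \frac{1}{25485} - \frac{46482}{-15625} = \frac{2013}{8495} - - \frac{46482}{15625} = \frac{2013}{8495} + \frac{46482}{15625} = \frac{85263543}{26546875}$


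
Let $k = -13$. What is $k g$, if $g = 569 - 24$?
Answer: $-7085$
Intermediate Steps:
$g = 545$
$k g = \left(-13\right) 545 = -7085$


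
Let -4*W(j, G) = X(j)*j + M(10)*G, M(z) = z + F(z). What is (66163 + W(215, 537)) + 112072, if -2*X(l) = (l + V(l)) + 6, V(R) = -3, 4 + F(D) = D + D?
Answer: 722413/4 ≈ 1.8060e+5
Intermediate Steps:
F(D) = -4 + 2*D (F(D) = -4 + (D + D) = -4 + 2*D)
X(l) = -3/2 - l/2 (X(l) = -((l - 3) + 6)/2 = -((-3 + l) + 6)/2 = -(3 + l)/2 = -3/2 - l/2)
M(z) = -4 + 3*z (M(z) = z + (-4 + 2*z) = -4 + 3*z)
W(j, G) = -13*G/2 - j*(-3/2 - j/2)/4 (W(j, G) = -((-3/2 - j/2)*j + (-4 + 3*10)*G)/4 = -(j*(-3/2 - j/2) + (-4 + 30)*G)/4 = -(j*(-3/2 - j/2) + 26*G)/4 = -(26*G + j*(-3/2 - j/2))/4 = -13*G/2 - j*(-3/2 - j/2)/4)
(66163 + W(215, 537)) + 112072 = (66163 + (-13/2*537 + (⅛)*215*(3 + 215))) + 112072 = (66163 + (-6981/2 + (⅛)*215*218)) + 112072 = (66163 + (-6981/2 + 23435/4)) + 112072 = (66163 + 9473/4) + 112072 = 274125/4 + 112072 = 722413/4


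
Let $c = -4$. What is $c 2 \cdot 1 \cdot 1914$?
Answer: $-15312$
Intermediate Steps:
$c 2 \cdot 1 \cdot 1914 = \left(-4\right) 2 \cdot 1 \cdot 1914 = \left(-8\right) 1 \cdot 1914 = \left(-8\right) 1914 = -15312$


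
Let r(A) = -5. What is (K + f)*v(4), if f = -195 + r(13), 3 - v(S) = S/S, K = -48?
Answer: -496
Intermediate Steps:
v(S) = 2 (v(S) = 3 - S/S = 3 - 1*1 = 3 - 1 = 2)
f = -200 (f = -195 - 5 = -200)
(K + f)*v(4) = (-48 - 200)*2 = -248*2 = -496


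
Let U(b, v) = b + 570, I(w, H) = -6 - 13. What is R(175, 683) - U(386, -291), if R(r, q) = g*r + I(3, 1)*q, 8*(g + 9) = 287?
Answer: -73839/8 ≈ -9229.9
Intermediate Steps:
g = 215/8 (g = -9 + (⅛)*287 = -9 + 287/8 = 215/8 ≈ 26.875)
I(w, H) = -19
U(b, v) = 570 + b
R(r, q) = -19*q + 215*r/8 (R(r, q) = 215*r/8 - 19*q = -19*q + 215*r/8)
R(175, 683) - U(386, -291) = (-19*683 + (215/8)*175) - (570 + 386) = (-12977 + 37625/8) - 1*956 = -66191/8 - 956 = -73839/8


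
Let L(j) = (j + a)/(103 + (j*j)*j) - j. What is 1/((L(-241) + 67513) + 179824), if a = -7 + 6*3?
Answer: 6998709/1732726376917 ≈ 4.0391e-6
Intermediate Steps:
a = 11 (a = -7 + 18 = 11)
L(j) = -j + (11 + j)/(103 + j³) (L(j) = (j + 11)/(103 + (j*j)*j) - j = (11 + j)/(103 + j²*j) - j = (11 + j)/(103 + j³) - j = -j + (11 + j)/(103 + j³))
1/((L(-241) + 67513) + 179824) = 1/(((11 - 1*(-241)⁴ - 102*(-241))/(103 + (-241)³) + 67513) + 179824) = 1/(((11 - 1*3373402561 + 24582)/(103 - 13997521) + 67513) + 179824) = 1/(((11 - 3373402561 + 24582)/(-13997418) + 67513) + 179824) = 1/((-1/13997418*(-3373377968) + 67513) + 179824) = 1/((1686688984/6998709 + 67513) + 179824) = 1/(474190529701/6998709 + 179824) = 1/(1732726376917/6998709) = 6998709/1732726376917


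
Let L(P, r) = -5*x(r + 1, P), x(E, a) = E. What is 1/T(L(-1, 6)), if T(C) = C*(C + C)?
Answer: 1/2450 ≈ 0.00040816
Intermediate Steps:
L(P, r) = -5 - 5*r (L(P, r) = -5*(r + 1) = -5*(1 + r) = -5 - 5*r)
T(C) = 2*C² (T(C) = C*(2*C) = 2*C²)
1/T(L(-1, 6)) = 1/(2*(-5 - 5*6)²) = 1/(2*(-5 - 30)²) = 1/(2*(-35)²) = 1/(2*1225) = 1/2450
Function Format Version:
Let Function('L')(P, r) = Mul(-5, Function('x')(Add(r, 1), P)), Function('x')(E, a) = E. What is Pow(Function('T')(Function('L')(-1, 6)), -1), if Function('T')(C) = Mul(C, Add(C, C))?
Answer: Rational(1, 2450) ≈ 0.00040816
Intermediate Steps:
Function('L')(P, r) = Add(-5, Mul(-5, r)) (Function('L')(P, r) = Mul(-5, Add(r, 1)) = Mul(-5, Add(1, r)) = Add(-5, Mul(-5, r)))
Function('T')(C) = Mul(2, Pow(C, 2)) (Function('T')(C) = Mul(C, Mul(2, C)) = Mul(2, Pow(C, 2)))
Pow(Function('T')(Function('L')(-1, 6)), -1) = Pow(Mul(2, Pow(Add(-5, Mul(-5, 6)), 2)), -1) = Pow(Mul(2, Pow(Add(-5, -30), 2)), -1) = Pow(Mul(2, Pow(-35, 2)), -1) = Pow(Mul(2, 1225), -1) = Pow(2450, -1) = Rational(1, 2450)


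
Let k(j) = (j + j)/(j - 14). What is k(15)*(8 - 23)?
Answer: -450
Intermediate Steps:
k(j) = 2*j/(-14 + j) (k(j) = (2*j)/(-14 + j) = 2*j/(-14 + j))
k(15)*(8 - 23) = (2*15/(-14 + 15))*(8 - 23) = (2*15/1)*(-15) = (2*15*1)*(-15) = 30*(-15) = -450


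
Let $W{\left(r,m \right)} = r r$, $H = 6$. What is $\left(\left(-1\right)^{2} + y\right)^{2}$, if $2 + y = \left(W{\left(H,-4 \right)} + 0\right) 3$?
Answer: $11449$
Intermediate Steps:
$W{\left(r,m \right)} = r^{2}$
$y = 106$ ($y = -2 + \left(6^{2} + 0\right) 3 = -2 + \left(36 + 0\right) 3 = -2 + 36 \cdot 3 = -2 + 108 = 106$)
$\left(\left(-1\right)^{2} + y\right)^{2} = \left(\left(-1\right)^{2} + 106\right)^{2} = \left(1 + 106\right)^{2} = 107^{2} = 11449$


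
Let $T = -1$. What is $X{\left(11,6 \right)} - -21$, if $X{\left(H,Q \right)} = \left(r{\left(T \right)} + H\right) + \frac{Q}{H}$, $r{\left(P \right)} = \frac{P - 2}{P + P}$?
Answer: $\frac{749}{22} \approx 34.045$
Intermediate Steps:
$r{\left(P \right)} = \frac{-2 + P}{2 P}$
$X{\left(H,Q \right)} = \frac{3}{2} + H + \frac{Q}{H}$ ($X{\left(H,Q \right)} = \left(\frac{-2 - 1}{2 \left(-1\right)} + H\right) + \frac{Q}{H} = \left(\frac{1}{2} \left(-1\right) \left(-3\right) + H\right) + \frac{Q}{H} = \left(\frac{3}{2} + H\right) + \frac{Q}{H} = \frac{3}{2} + H + \frac{Q}{H}$)
$X{\left(11,6 \right)} - -21 = \left(\frac{3}{2} + 11 + \frac{6}{11}\right) - -21 = \left(\frac{3}{2} + 11 + 6 \cdot \frac{1}{11}\right) + 21 = \left(\frac{3}{2} + 11 + \frac{6}{11}\right) + 21 = \frac{287}{22} + 21 = \frac{749}{22}$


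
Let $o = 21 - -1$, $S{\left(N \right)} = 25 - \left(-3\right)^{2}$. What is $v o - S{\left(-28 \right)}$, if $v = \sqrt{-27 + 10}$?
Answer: $-16 + 22 i \sqrt{17} \approx -16.0 + 90.708 i$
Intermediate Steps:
$S{\left(N \right)} = 16$ ($S{\left(N \right)} = 25 - 9 = 16$)
$v = i \sqrt{17}$ ($v = \sqrt{-17} = i \sqrt{17} \approx 4.1231 i$)
$o = 22$ ($o = 21 + 1 = 22$)
$v o - S{\left(-28 \right)} = i \sqrt{17} \cdot 22 - 16 = 22 i \sqrt{17} - 16 = -16 + 22 i \sqrt{17}$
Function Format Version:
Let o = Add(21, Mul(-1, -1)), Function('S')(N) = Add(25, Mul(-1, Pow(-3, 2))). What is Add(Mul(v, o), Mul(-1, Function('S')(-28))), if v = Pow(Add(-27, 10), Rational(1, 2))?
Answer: Add(-16, Mul(22, I, Pow(17, Rational(1, 2)))) ≈ Add(-16.000, Mul(90.708, I))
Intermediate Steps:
Function('S')(N) = 16 (Function('S')(N) = Add(25, Mul(-1, 9)) = Add(25, -9) = 16)
v = Mul(I, Pow(17, Rational(1, 2))) (v = Pow(-17, Rational(1, 2)) = Mul(I, Pow(17, Rational(1, 2))) ≈ Mul(4.1231, I))
o = 22 (o = Add(21, 1) = 22)
Add(Mul(v, o), Mul(-1, Function('S')(-28))) = Add(Mul(Mul(I, Pow(17, Rational(1, 2))), 22), Mul(-1, 16)) = Add(Mul(22, I, Pow(17, Rational(1, 2))), -16) = Add(-16, Mul(22, I, Pow(17, Rational(1, 2))))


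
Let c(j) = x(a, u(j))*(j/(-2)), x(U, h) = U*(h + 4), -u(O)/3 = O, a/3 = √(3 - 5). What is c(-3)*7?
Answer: 819*I*√2/2 ≈ 579.12*I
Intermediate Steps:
a = 3*I*√2 (a = 3*√(3 - 5) = 3*√(-2) = 3*(I*√2) = 3*I*√2 ≈ 4.2426*I)
u(O) = -3*O
x(U, h) = U*(4 + h)
c(j) = -3*I*j*√2*(4 - 3*j)/2 (c(j) = ((3*I*√2)*(4 - 3*j))*(j/(-2)) = (3*I*√2*(4 - 3*j))*(j*(-½)) = (3*I*√2*(4 - 3*j))*(-j/2) = -3*I*j*√2*(4 - 3*j)/2)
c(-3)*7 = ((3/2)*I*(-3)*√2*(-4 + 3*(-3)))*7 = ((3/2)*I*(-3)*√2*(-4 - 9))*7 = ((3/2)*I*(-3)*√2*(-13))*7 = (117*I*√2/2)*7 = 819*I*√2/2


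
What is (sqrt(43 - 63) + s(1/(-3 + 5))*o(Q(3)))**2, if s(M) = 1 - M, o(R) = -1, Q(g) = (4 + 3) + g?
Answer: (-1 + 4*I*sqrt(5))**2/4 ≈ -19.75 - 4.4721*I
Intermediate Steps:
Q(g) = 7 + g
(sqrt(43 - 63) + s(1/(-3 + 5))*o(Q(3)))**2 = (sqrt(43 - 63) + (1 - 1/(-3 + 5))*(-1))**2 = (sqrt(-20) + (1 - 1/2)*(-1))**2 = (2*I*sqrt(5) + (1 - 1*1/2)*(-1))**2 = (2*I*sqrt(5) + (1 - 1/2)*(-1))**2 = (2*I*sqrt(5) + (1/2)*(-1))**2 = (2*I*sqrt(5) - 1/2)**2 = (-1/2 + 2*I*sqrt(5))**2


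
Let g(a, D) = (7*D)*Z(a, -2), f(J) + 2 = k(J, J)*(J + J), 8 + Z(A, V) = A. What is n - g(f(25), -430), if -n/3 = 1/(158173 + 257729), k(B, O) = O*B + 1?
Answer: 13056952158599/138634 ≈ 9.4183e+7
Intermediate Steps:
Z(A, V) = -8 + A
k(B, O) = 1 + B*O (k(B, O) = B*O + 1 = 1 + B*O)
n = -1/138634 (n = -3/(158173 + 257729) = -3/415902 = -3*1/415902 = -1/138634 ≈ -7.2132e-6)
f(J) = -2 + 2*J*(1 + J²) (f(J) = -2 + (1 + J*J)*(J + J) = -2 + (1 + J²)*(2*J) = -2 + 2*J*(1 + J²))
g(a, D) = 7*D*(-8 + a) (g(a, D) = (7*D)*(-8 + a) = 7*D*(-8 + a))
n - g(f(25), -430) = -1/138634 - 7*(-430)*(-8 + (-2 + 2*25 + 2*25³)) = -1/138634 - 7*(-430)*(-8 + (-2 + 50 + 2*15625)) = -1/138634 - 7*(-430)*(-8 + (-2 + 50 + 31250)) = -1/138634 - 7*(-430)*(-8 + 31298) = -1/138634 - 7*(-430)*31290 = -1/138634 - 1*(-94182900) = -1/138634 + 94182900 = 13056952158599/138634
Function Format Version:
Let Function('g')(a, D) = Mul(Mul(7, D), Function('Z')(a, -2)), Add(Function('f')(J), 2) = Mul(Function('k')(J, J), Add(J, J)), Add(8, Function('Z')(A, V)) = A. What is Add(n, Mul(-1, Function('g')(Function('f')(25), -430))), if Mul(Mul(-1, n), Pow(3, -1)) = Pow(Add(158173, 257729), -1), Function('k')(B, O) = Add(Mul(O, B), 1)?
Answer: Rational(13056952158599, 138634) ≈ 9.4183e+7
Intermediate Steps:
Function('Z')(A, V) = Add(-8, A)
Function('k')(B, O) = Add(1, Mul(B, O)) (Function('k')(B, O) = Add(Mul(B, O), 1) = Add(1, Mul(B, O)))
n = Rational(-1, 138634) (n = Mul(-3, Pow(Add(158173, 257729), -1)) = Mul(-3, Pow(415902, -1)) = Mul(-3, Rational(1, 415902)) = Rational(-1, 138634) ≈ -7.2132e-6)
Function('f')(J) = Add(-2, Mul(2, J, Add(1, Pow(J, 2)))) (Function('f')(J) = Add(-2, Mul(Add(1, Mul(J, J)), Add(J, J))) = Add(-2, Mul(Add(1, Pow(J, 2)), Mul(2, J))) = Add(-2, Mul(2, J, Add(1, Pow(J, 2)))))
Function('g')(a, D) = Mul(7, D, Add(-8, a)) (Function('g')(a, D) = Mul(Mul(7, D), Add(-8, a)) = Mul(7, D, Add(-8, a)))
Add(n, Mul(-1, Function('g')(Function('f')(25), -430))) = Add(Rational(-1, 138634), Mul(-1, Mul(7, -430, Add(-8, Add(-2, Mul(2, 25), Mul(2, Pow(25, 3))))))) = Add(Rational(-1, 138634), Mul(-1, Mul(7, -430, Add(-8, Add(-2, 50, Mul(2, 15625)))))) = Add(Rational(-1, 138634), Mul(-1, Mul(7, -430, Add(-8, Add(-2, 50, 31250))))) = Add(Rational(-1, 138634), Mul(-1, Mul(7, -430, Add(-8, 31298)))) = Add(Rational(-1, 138634), Mul(-1, Mul(7, -430, 31290))) = Add(Rational(-1, 138634), Mul(-1, -94182900)) = Add(Rational(-1, 138634), 94182900) = Rational(13056952158599, 138634)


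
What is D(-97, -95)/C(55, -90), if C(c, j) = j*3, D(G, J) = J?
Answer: 19/54 ≈ 0.35185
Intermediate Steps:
C(c, j) = 3*j
D(-97, -95)/C(55, -90) = -95/(3*(-90)) = -95/(-270) = -95*(-1/270) = 19/54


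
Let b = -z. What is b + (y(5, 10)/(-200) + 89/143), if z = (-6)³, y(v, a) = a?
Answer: 619397/2860 ≈ 216.57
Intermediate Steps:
z = -216
b = 216 (b = -1*(-216) = 216)
b + (y(5, 10)/(-200) + 89/143) = 216 + (10/(-200) + 89/143) = 216 + (10*(-1/200) + 89*(1/143)) = 216 + (-1/20 + 89/143) = 216 + 1637/2860 = 619397/2860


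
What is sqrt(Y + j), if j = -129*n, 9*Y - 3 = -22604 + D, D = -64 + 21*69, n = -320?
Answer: 4*sqrt(21894)/3 ≈ 197.29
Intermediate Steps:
D = 1385 (D = -64 + 1449 = 1385)
Y = -7072/3 (Y = 1/3 + (-22604 + 1385)/9 = 1/3 + (1/9)*(-21219) = 1/3 - 7073/3 = -7072/3 ≈ -2357.3)
j = 41280 (j = -129*(-320) = 41280)
sqrt(Y + j) = sqrt(-7072/3 + 41280) = sqrt(116768/3) = 4*sqrt(21894)/3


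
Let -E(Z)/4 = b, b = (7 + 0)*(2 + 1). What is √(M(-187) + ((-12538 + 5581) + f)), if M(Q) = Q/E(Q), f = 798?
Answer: I*√10860549/42 ≈ 78.465*I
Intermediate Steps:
b = 21 (b = 7*3 = 21)
E(Z) = -84 (E(Z) = -4*21 = -84)
M(Q) = -Q/84 (M(Q) = Q/(-84) = Q*(-1/84) = -Q/84)
√(M(-187) + ((-12538 + 5581) + f)) = √(-1/84*(-187) + ((-12538 + 5581) + 798)) = √(187/84 + (-6957 + 798)) = √(187/84 - 6159) = √(-517169/84) = I*√10860549/42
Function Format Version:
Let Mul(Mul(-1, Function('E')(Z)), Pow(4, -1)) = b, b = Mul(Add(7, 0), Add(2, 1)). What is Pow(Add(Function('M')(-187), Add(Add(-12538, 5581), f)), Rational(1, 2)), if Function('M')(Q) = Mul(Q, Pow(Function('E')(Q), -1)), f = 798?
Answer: Mul(Rational(1, 42), I, Pow(10860549, Rational(1, 2))) ≈ Mul(78.465, I)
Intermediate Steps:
b = 21 (b = Mul(7, 3) = 21)
Function('E')(Z) = -84 (Function('E')(Z) = Mul(-4, 21) = -84)
Function('M')(Q) = Mul(Rational(-1, 84), Q) (Function('M')(Q) = Mul(Q, Pow(-84, -1)) = Mul(Q, Rational(-1, 84)) = Mul(Rational(-1, 84), Q))
Pow(Add(Function('M')(-187), Add(Add(-12538, 5581), f)), Rational(1, 2)) = Pow(Add(Mul(Rational(-1, 84), -187), Add(Add(-12538, 5581), 798)), Rational(1, 2)) = Pow(Add(Rational(187, 84), Add(-6957, 798)), Rational(1, 2)) = Pow(Add(Rational(187, 84), -6159), Rational(1, 2)) = Pow(Rational(-517169, 84), Rational(1, 2)) = Mul(Rational(1, 42), I, Pow(10860549, Rational(1, 2)))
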